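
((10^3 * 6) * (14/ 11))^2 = 7056000000/ 121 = 58314049.59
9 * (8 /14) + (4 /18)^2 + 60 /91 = 43132 /7371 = 5.85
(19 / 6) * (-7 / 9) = -133 / 54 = -2.46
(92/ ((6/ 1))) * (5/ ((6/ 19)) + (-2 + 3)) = 2323/ 9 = 258.11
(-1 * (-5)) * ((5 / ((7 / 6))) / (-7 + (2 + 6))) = 150 / 7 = 21.43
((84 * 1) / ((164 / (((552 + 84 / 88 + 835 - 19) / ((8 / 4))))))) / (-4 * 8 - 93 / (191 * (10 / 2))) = -86285205 / 7899716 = -10.92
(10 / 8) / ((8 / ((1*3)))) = 15 / 32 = 0.47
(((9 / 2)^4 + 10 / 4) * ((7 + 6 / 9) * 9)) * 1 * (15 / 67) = 6832035 / 1072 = 6373.17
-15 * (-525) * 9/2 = 70875/2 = 35437.50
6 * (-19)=-114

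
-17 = -17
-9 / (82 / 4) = -18 / 41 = -0.44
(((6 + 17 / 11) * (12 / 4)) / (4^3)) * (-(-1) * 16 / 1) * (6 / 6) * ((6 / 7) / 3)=249 / 154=1.62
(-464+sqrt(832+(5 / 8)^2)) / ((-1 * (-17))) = -464 / 17+sqrt(53273) / 136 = -25.60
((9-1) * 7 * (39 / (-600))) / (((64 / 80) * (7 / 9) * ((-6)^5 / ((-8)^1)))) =-13 / 2160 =-0.01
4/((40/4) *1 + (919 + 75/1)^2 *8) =0.00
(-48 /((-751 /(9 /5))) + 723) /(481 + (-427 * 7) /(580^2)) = 60895060720 /40505287887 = 1.50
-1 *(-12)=12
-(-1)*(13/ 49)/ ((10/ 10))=13/ 49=0.27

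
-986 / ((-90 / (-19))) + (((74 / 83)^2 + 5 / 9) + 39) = -5780047 / 34445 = -167.81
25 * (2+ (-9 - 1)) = -200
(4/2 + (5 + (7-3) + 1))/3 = 4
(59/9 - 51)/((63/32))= -12800/567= -22.57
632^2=399424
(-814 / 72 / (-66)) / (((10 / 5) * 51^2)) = 37 / 1123632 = 0.00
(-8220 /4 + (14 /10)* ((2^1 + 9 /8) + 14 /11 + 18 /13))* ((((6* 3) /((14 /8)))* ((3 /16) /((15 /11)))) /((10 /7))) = -21074931 /10400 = -2026.44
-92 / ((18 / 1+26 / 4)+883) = -184 / 1815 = -0.10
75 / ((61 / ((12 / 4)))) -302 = -18197 / 61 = -298.31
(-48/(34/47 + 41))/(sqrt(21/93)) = -2256 * sqrt(217)/13727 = -2.42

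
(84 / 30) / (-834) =-0.00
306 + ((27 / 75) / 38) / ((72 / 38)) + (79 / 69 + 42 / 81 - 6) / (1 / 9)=3684269 / 13800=266.98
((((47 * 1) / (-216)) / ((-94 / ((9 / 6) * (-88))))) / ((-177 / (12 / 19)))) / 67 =11 / 675963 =0.00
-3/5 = -0.60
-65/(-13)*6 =30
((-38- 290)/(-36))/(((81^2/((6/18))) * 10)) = 41/885735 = 0.00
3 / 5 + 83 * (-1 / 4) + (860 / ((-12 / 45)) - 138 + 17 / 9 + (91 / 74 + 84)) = -21951569 / 6660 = -3296.03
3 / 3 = 1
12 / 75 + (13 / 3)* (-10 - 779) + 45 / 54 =-512701 / 150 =-3418.01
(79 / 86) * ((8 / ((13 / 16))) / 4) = 1264 / 559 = 2.26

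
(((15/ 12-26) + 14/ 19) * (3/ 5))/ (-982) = 1095/ 74632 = 0.01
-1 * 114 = -114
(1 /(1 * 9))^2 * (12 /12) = 1 /81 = 0.01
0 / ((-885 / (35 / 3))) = 0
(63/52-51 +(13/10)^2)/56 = -1954/2275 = -0.86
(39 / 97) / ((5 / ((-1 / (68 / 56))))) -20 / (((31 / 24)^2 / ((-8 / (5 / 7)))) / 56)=59572436574 / 7923445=7518.50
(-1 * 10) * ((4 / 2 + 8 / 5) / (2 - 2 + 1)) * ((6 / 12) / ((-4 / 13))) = 117 / 2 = 58.50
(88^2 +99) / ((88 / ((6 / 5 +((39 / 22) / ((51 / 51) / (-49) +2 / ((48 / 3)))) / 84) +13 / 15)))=5470849 / 27060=202.17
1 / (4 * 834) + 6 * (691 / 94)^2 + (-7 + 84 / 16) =2376420991 / 7369224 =322.48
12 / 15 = 4 / 5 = 0.80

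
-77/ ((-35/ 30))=66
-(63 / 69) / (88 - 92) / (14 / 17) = 51 / 184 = 0.28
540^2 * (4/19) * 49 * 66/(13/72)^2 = 19554761318400/3211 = 6089928781.81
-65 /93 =-0.70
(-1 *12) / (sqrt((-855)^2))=-4 / 285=-0.01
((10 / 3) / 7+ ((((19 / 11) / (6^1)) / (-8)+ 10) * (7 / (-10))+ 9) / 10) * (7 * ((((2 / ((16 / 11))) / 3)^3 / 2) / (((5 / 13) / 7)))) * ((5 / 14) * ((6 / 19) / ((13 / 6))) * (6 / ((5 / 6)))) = 30352971 / 19456000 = 1.56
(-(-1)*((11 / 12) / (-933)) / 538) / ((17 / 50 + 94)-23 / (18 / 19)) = -275 / 10550403808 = -0.00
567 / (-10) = -567 / 10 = -56.70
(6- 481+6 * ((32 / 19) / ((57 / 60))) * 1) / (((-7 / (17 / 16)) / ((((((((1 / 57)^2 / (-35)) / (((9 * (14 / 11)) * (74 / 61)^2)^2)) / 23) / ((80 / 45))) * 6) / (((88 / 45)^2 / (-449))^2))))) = -241625034371242489573125 / 54761654144482393232244736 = -0.00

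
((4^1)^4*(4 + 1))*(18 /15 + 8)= 11776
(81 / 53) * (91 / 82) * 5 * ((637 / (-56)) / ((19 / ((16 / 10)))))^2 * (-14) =-427274757 / 3922265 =-108.94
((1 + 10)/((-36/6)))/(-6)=11/36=0.31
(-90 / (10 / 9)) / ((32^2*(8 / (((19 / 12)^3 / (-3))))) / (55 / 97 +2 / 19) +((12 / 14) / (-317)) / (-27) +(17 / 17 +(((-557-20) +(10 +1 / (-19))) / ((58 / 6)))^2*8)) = -28976107213809 / 6553532336313559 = -0.00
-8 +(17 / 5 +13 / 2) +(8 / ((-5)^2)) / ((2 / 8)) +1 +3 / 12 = 443 / 100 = 4.43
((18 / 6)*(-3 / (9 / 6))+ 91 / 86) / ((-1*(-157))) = -0.03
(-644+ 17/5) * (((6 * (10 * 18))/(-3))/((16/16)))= 230616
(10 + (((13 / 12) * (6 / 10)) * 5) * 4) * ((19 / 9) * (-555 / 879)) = -80845 / 2637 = -30.66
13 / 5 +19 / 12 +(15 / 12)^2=1379 / 240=5.75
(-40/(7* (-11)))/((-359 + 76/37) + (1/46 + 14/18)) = -612720/420069727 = -0.00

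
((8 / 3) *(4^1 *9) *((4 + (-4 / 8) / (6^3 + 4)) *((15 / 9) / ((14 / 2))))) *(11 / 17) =7036 / 119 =59.13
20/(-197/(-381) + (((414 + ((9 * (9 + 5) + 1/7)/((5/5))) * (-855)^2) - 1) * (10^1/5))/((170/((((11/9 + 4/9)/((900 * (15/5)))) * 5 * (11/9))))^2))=1092306825288000/33199112044561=32.90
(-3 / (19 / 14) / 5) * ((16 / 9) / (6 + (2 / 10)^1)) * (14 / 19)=-3136 / 33573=-0.09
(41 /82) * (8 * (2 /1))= 8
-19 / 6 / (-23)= 19 / 138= 0.14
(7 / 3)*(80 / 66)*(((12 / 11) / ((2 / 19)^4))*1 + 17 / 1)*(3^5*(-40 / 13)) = -18826034.08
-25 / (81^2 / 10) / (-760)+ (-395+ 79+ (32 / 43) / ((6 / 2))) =-6770146109 / 21441348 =-315.75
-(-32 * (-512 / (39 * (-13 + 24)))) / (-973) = 16384 / 417417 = 0.04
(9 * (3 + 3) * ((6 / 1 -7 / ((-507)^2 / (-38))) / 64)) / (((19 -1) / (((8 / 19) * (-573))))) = -67.87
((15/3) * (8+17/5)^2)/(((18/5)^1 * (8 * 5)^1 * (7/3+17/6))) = 1083/1240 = 0.87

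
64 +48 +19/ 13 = 1475/ 13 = 113.46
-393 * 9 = -3537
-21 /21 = -1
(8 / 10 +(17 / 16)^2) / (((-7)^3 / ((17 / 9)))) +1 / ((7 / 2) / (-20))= -7540391 / 1317120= -5.72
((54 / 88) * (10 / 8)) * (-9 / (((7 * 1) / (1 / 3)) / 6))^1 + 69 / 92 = -753 / 616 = -1.22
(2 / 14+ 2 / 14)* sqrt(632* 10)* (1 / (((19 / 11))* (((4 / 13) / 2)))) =572* sqrt(395) / 133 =85.48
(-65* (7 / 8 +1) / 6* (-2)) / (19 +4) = 325 / 184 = 1.77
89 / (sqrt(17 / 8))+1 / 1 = 1+178 * sqrt(34) / 17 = 62.05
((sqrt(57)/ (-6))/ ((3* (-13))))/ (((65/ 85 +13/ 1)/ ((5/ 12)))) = 85* sqrt(57)/ 657072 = 0.00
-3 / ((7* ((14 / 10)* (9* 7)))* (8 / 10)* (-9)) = 25 / 37044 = 0.00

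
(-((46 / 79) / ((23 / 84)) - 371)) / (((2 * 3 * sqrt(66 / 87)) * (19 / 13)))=378833 * sqrt(638) / 198132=48.30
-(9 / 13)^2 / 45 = -9 / 845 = -0.01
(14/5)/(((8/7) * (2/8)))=49/5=9.80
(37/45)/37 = 1/45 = 0.02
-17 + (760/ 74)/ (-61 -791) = -134072/ 7881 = -17.01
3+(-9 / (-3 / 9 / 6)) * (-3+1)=-321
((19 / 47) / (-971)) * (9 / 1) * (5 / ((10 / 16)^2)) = -10944 / 228185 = -0.05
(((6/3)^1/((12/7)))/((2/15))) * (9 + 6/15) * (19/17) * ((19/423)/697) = 2527/426564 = 0.01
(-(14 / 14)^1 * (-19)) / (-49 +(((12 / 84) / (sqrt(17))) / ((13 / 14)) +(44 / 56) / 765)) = -0.39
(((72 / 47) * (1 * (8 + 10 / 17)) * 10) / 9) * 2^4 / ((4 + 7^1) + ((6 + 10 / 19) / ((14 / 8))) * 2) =4971008 / 392309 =12.67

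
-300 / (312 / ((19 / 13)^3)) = -171475 / 57122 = -3.00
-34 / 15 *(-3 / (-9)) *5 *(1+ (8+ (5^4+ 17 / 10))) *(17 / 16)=-612391 / 240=-2551.63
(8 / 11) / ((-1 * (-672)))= 1 / 924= 0.00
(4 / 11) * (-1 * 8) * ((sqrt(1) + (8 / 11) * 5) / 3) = -544 / 121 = -4.50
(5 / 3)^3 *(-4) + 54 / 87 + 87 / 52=-660607 / 40716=-16.22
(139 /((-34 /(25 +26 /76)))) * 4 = -133857 /323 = -414.42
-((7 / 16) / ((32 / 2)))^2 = -0.00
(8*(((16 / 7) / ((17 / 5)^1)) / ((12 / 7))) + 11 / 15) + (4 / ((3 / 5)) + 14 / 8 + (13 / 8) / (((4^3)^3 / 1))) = 6570904819 / 534773760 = 12.29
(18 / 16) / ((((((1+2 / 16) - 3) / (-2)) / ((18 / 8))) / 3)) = 81 / 10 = 8.10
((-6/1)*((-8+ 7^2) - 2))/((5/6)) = -1404/5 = -280.80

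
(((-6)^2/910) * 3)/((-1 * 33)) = -18/5005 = -0.00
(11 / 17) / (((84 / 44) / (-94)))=-11374 / 357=-31.86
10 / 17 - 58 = -976 / 17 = -57.41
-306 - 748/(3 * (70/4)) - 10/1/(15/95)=-40276/105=-383.58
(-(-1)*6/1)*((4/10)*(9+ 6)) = 36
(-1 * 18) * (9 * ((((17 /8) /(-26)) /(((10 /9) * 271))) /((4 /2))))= 12393 /563680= 0.02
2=2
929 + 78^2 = 7013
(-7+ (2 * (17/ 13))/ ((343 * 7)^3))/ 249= -419852378419/ 14934748889879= -0.03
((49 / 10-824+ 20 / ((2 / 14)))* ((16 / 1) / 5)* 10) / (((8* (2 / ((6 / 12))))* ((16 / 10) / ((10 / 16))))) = -33955 / 128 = -265.27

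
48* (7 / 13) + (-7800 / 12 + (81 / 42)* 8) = -55394 / 91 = -608.73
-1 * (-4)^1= 4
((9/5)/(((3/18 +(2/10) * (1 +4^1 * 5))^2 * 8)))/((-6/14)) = -945/34322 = -0.03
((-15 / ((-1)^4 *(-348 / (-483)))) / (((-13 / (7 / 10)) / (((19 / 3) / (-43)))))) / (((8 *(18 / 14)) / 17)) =-2548147 / 9337536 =-0.27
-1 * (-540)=540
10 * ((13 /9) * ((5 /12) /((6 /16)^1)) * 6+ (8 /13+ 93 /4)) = 235135 /702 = 334.95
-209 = -209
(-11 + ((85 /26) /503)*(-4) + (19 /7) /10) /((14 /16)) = -19690756 /1602055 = -12.29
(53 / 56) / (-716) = -53 / 40096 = -0.00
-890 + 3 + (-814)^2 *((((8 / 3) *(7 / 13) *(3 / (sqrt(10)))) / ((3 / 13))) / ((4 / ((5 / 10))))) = -887 + 2319086 *sqrt(10) / 15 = 488019.26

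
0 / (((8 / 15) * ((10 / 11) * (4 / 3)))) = 0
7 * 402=2814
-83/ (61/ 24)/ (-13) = 1992/ 793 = 2.51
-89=-89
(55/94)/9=55/846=0.07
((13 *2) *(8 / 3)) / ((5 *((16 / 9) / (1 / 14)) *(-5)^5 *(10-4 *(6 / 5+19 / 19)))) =-13 / 87500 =-0.00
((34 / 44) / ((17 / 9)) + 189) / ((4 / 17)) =804.99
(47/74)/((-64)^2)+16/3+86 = 83050637/909312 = 91.33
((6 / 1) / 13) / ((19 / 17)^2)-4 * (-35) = 658754 / 4693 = 140.37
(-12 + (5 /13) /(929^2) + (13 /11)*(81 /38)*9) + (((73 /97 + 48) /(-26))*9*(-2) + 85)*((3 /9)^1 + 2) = 392711927968309 /1364721555054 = 287.76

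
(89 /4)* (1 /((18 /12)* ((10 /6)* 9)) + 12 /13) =25187 /1170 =21.53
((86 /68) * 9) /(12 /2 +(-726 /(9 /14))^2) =3483 /390272332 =0.00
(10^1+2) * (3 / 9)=4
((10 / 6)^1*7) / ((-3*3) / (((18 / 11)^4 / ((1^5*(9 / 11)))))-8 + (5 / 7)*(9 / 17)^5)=-150277664880 / 115893711781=-1.30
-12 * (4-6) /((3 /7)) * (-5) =-280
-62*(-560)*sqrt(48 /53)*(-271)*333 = -12532947840*sqrt(159) /53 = -2981782247.47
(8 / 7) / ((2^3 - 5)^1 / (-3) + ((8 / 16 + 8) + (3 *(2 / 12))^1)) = 1 / 7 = 0.14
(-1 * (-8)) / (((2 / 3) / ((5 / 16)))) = 15 / 4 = 3.75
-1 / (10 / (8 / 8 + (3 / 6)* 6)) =-2 / 5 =-0.40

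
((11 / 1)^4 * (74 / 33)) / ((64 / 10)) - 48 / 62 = 7632133 / 1488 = 5129.12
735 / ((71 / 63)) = 652.18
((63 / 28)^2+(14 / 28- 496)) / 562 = -7847 / 8992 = -0.87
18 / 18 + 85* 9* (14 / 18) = 596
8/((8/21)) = 21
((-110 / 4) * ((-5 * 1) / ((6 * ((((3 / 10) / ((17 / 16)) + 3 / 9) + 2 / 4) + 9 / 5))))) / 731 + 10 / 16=325205 / 511528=0.64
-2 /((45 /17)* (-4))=0.19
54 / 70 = 27 / 35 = 0.77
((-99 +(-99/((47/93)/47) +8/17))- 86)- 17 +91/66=-10554823/1122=-9407.15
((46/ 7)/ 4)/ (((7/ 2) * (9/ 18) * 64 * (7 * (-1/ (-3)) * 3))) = 23/ 10976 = 0.00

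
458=458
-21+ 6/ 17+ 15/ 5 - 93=-1881/ 17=-110.65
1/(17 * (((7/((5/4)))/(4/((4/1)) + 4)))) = 25/476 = 0.05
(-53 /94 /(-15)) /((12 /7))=371 /16920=0.02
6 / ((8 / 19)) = 57 / 4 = 14.25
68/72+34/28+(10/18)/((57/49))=9467/3591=2.64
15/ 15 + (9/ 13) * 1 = 22/ 13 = 1.69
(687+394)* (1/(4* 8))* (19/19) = 1081/32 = 33.78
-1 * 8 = -8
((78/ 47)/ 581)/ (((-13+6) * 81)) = -26/ 5161023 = -0.00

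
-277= -277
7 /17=0.41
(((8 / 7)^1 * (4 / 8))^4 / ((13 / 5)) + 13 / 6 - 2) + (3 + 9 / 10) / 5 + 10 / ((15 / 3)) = 6994073 / 2340975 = 2.99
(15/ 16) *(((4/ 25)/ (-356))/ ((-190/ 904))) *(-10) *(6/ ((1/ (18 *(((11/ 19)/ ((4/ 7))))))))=-704781/ 321290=-2.19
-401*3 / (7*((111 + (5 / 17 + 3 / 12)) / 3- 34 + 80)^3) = -10213065792 / 34203203868463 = -0.00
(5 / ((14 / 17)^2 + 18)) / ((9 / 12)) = 0.36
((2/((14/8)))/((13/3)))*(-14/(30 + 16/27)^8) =-847288609443/176061236734620079465168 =-0.00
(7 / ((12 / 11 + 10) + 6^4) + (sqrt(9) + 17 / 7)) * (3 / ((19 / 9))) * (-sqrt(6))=-2109483 * sqrt(6) / 273182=-18.91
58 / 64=29 / 32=0.91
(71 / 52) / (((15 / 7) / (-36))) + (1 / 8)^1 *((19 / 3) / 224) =-8014381 / 349440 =-22.93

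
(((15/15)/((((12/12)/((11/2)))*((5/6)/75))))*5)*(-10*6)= -148500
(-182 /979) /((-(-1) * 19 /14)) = -2548 /18601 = -0.14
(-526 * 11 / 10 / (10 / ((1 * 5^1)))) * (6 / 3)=-2893 / 5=-578.60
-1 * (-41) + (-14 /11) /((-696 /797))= 162527 /3828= 42.46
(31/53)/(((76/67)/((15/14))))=31155/56392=0.55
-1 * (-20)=20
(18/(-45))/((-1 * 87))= 2/435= 0.00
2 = 2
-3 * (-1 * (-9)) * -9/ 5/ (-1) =-48.60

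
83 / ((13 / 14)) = 1162 / 13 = 89.38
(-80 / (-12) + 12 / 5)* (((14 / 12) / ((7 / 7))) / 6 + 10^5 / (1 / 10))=1224000238 / 135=9066668.43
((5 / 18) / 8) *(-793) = -3965 / 144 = -27.53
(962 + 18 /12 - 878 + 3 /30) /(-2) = -214 /5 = -42.80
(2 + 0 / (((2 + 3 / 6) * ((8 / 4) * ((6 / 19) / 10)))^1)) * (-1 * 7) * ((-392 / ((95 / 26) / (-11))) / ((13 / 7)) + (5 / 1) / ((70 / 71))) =-851897 / 95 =-8967.34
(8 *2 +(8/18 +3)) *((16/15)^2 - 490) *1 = -769958/81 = -9505.65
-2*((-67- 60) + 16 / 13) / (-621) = -0.41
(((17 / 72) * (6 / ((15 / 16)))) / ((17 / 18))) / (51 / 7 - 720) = -56 / 24945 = -0.00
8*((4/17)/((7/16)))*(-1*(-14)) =1024/17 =60.24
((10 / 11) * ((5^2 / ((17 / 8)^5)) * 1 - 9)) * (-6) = 717570780 / 15618427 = 45.94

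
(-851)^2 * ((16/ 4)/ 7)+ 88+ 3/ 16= 46358741/ 112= 413917.33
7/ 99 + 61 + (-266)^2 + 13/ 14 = 98153747/ 1386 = 70818.00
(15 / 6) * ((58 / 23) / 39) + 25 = 22570 / 897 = 25.16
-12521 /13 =-963.15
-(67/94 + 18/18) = -161/94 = -1.71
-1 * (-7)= 7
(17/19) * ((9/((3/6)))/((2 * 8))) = 1.01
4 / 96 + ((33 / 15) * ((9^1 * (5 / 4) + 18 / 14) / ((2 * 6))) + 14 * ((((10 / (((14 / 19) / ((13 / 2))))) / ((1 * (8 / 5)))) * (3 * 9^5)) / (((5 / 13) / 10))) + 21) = 5972599717711 / 1680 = 3555118879.59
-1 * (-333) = 333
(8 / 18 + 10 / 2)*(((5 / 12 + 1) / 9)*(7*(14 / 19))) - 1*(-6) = 96221 / 9234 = 10.42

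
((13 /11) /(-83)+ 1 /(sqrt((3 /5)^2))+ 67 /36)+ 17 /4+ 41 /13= 1166206 /106821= 10.92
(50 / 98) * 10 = 5.10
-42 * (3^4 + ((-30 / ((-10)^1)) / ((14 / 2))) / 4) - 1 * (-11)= -6791 / 2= -3395.50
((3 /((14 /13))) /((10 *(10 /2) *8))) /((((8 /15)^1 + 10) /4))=117 /44240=0.00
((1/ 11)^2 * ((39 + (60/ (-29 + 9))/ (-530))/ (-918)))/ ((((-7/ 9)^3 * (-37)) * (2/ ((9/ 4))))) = -5023539/ 221373681760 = -0.00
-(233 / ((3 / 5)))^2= -150802.78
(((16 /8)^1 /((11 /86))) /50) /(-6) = -43 /825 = -0.05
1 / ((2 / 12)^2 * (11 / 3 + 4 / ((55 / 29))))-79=-69347 / 953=-72.77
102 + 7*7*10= 592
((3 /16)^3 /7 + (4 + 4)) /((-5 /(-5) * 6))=229403 /172032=1.33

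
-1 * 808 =-808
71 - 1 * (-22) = 93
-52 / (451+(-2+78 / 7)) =-364 / 3221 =-0.11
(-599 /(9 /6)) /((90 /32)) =-141.99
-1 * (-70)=70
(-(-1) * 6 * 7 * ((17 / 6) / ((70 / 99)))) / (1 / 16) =13464 / 5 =2692.80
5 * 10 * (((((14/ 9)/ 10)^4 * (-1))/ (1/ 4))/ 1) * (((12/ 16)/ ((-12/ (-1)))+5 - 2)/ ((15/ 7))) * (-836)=344240974/ 2460375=139.91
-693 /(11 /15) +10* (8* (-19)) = -2465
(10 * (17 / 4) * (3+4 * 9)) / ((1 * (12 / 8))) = 1105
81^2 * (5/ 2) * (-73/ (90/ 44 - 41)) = 26342415/ 857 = 30737.94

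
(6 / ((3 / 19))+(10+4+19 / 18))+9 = 1117 / 18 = 62.06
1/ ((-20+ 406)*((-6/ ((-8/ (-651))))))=-2/ 376929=-0.00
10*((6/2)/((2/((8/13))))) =120/13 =9.23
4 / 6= 2 / 3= 0.67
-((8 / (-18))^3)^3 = 262144 / 387420489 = 0.00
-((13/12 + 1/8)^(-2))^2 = -331776/707281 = -0.47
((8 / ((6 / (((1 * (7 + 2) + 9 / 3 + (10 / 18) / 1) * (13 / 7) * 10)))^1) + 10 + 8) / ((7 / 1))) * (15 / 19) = 310810 / 8379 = 37.09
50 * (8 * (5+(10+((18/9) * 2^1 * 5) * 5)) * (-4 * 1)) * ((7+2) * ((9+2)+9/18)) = -19044000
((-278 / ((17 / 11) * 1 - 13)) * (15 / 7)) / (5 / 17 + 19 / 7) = 129965 / 7518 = 17.29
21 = 21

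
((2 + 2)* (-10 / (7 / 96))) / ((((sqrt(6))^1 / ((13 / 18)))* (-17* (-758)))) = -2080* sqrt(6) / 405909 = -0.01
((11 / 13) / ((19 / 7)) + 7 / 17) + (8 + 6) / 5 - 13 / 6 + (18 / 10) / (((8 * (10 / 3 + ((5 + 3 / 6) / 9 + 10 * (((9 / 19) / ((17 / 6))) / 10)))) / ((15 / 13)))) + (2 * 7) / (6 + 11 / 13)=371449392907 / 107202737460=3.46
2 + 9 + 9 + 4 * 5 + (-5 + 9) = 44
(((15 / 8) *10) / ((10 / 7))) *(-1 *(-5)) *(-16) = -1050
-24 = -24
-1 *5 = -5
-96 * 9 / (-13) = 864 / 13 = 66.46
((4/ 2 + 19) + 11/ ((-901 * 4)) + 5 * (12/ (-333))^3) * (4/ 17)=103491587383/ 20948004027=4.94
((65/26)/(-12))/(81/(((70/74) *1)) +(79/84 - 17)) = -0.00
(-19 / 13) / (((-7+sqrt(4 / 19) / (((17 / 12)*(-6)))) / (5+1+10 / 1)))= 11684848 / 3497559-20672*sqrt(19) / 3497559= 3.32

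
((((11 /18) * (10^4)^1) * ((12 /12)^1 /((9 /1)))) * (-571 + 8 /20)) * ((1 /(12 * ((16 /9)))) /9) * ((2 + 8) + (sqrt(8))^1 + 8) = -42030.51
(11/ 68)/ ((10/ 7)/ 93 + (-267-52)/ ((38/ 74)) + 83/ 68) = -0.00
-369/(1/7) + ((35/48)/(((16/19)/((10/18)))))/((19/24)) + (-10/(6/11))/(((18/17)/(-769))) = 9273053/864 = 10732.70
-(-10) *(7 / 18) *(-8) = -280 / 9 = -31.11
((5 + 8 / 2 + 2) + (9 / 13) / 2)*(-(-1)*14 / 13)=2065 / 169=12.22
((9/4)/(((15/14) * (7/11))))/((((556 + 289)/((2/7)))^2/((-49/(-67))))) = 66/239198375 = 0.00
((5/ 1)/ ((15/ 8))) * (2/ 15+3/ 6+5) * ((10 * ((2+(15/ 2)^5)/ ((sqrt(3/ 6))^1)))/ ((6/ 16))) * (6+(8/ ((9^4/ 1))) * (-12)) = 3360077100380 * sqrt(2)/ 59049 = 80473278.23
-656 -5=-661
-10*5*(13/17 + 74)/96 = -31775/816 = -38.94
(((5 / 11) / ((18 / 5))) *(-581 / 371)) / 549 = -0.00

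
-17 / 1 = -17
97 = 97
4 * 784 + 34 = 3170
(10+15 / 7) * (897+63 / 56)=10905.80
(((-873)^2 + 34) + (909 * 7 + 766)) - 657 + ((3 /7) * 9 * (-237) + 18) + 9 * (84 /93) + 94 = 166621494 /217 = 767840.99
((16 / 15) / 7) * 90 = 96 / 7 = 13.71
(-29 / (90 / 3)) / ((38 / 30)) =-29 / 38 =-0.76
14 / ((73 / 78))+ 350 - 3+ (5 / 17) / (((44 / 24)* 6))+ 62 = 5787828 / 13651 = 423.99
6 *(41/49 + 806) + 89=241571/49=4930.02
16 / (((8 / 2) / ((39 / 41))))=156 / 41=3.80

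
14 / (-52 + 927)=2 / 125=0.02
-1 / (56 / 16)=-0.29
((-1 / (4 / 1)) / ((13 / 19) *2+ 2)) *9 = -171 / 256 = -0.67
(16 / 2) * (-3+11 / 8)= -13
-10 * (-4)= 40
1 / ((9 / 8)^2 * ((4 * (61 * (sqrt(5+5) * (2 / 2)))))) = 0.00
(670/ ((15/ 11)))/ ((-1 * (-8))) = 737/ 12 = 61.42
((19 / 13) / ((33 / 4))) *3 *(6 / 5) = 456 / 715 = 0.64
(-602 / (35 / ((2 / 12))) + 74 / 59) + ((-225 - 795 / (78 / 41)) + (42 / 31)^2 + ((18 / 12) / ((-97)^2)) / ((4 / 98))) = -642.66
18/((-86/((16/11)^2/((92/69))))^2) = 165888/27071209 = 0.01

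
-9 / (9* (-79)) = 1 / 79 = 0.01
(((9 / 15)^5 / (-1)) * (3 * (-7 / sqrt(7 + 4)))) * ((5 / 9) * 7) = 3969 * sqrt(11) / 6875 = 1.91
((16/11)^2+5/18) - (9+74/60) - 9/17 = -774701/92565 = -8.37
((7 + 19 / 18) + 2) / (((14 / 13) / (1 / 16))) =2353 / 4032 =0.58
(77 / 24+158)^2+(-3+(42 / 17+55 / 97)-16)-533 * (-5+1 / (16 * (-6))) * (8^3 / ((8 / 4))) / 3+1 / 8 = 241121751169 / 949824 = 253859.40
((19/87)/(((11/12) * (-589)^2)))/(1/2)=8/5824621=0.00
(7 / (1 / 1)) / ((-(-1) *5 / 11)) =15.40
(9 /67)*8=72 /67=1.07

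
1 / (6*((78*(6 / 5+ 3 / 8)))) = 10 / 7371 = 0.00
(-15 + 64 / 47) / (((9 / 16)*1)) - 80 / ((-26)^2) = -1741724 / 71487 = -24.36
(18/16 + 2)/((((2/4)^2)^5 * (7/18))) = 57600/7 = 8228.57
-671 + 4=-667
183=183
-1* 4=-4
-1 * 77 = -77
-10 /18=-5 /9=-0.56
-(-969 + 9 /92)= 89139 /92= 968.90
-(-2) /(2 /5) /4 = 5 /4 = 1.25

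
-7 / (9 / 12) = -28 / 3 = -9.33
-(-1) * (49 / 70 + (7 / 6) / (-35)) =2 / 3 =0.67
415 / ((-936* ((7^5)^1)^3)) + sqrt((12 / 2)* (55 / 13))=-415 / 4443717573306648 + sqrt(4290) / 13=5.04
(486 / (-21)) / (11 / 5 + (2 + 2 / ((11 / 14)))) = -8910 / 2597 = -3.43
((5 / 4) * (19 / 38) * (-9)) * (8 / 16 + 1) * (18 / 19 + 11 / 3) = -11835 / 304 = -38.93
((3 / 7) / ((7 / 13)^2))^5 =7.06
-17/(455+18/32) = -272/7289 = -0.04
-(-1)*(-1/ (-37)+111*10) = 41071/ 37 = 1110.03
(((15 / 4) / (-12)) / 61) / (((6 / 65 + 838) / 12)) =-975 / 13292144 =-0.00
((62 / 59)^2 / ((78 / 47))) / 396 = 45167 / 26880282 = 0.00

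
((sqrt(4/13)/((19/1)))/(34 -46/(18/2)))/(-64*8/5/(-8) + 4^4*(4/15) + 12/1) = 27*sqrt(13)/8965112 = 0.00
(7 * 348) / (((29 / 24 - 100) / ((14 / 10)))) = -409248 / 11855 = -34.52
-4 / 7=-0.57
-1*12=-12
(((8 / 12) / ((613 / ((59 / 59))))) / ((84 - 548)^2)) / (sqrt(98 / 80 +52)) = sqrt(21290) / 210733393344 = 0.00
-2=-2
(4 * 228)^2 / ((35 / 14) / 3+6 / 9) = 554496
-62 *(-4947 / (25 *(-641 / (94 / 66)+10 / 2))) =-27.57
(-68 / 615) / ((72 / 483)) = -2737 / 3690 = -0.74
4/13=0.31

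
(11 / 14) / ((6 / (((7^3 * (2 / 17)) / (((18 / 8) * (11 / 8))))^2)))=17210368 / 772497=22.28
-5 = -5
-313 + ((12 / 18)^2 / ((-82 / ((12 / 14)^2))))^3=-2537956346689 / 8108486729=-313.00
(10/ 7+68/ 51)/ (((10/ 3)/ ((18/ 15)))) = 174/ 175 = 0.99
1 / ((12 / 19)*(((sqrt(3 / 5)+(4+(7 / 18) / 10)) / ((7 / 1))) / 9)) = 1864755 / 72727-92340*sqrt(15) / 72727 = 20.72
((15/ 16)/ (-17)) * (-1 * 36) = 135/ 68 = 1.99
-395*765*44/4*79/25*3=-31510809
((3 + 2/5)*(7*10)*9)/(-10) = -214.20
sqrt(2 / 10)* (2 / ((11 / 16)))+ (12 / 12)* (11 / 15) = 11 / 15+ 32* sqrt(5) / 55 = 2.03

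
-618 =-618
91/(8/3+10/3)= 91/6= 15.17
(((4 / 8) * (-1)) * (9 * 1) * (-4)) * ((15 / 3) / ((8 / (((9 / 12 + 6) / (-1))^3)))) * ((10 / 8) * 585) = -2590774875 / 1024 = -2530053.59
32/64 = 1/2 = 0.50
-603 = -603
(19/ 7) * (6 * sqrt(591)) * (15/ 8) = 855 * sqrt(591)/ 28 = 742.34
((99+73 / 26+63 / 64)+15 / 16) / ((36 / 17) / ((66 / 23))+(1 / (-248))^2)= 15509253221 / 110340607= 140.56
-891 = -891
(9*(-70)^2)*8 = 352800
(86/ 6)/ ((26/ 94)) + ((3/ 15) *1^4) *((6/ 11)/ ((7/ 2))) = 778553/ 15015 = 51.85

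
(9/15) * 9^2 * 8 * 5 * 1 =1944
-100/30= -10/3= -3.33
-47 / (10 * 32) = -47 / 320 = -0.15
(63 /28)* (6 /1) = 27 /2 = 13.50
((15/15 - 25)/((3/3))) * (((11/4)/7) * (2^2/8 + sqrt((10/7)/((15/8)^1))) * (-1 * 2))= 66/7 + 176 * sqrt(21)/49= 25.89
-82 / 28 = -41 / 14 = -2.93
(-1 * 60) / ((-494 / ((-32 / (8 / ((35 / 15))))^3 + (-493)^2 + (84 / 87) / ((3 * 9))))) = 99826730 / 3393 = 29421.38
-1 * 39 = -39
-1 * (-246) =246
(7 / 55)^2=49 / 3025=0.02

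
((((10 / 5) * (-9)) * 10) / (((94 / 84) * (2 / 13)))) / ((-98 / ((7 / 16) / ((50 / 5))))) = 351 / 752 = 0.47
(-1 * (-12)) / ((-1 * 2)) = -6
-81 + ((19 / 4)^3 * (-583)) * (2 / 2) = -4003981 / 64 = -62562.20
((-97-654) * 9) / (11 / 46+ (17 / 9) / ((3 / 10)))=-8394678 / 8117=-1034.21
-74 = -74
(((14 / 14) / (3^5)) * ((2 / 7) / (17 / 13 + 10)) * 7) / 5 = 26 / 178605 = 0.00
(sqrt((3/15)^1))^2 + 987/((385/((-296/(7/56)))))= -333877/55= -6070.49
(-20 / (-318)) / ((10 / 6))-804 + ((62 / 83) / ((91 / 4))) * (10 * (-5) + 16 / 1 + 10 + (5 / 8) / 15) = -804.75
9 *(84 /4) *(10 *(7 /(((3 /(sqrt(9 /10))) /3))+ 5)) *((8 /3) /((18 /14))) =19600+ 8232 *sqrt(10) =45631.87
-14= -14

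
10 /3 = 3.33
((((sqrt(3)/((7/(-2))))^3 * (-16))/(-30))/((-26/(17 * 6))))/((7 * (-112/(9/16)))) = -459 * sqrt(3)/4369820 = -0.00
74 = 74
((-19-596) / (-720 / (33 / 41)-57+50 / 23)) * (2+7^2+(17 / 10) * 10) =10580460 / 240191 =44.05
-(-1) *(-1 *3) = -3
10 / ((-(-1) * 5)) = 2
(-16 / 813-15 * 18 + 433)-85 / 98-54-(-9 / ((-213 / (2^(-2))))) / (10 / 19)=12229315351 / 113137080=108.09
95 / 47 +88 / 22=283 / 47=6.02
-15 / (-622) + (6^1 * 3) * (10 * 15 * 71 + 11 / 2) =119298993 / 622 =191799.02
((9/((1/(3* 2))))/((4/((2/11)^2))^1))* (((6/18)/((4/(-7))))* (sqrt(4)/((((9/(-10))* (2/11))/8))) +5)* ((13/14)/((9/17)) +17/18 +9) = 224450/693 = 323.88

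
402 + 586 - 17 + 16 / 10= 4863 / 5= 972.60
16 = 16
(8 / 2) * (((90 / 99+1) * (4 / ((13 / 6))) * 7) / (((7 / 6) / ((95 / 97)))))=1149120 / 13871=82.84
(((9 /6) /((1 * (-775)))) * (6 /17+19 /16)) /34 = -1257 /14334400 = -0.00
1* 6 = 6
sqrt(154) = 12.41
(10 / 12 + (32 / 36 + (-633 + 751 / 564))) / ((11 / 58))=-30910201 / 9306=-3321.53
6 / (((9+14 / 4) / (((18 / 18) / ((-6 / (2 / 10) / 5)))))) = -2 / 25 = -0.08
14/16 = 7/8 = 0.88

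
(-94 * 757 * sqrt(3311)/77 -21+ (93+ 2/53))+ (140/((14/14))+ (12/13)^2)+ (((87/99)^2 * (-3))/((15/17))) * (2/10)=51786041921/243854325 -71158 * sqrt(3311)/77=-52963.26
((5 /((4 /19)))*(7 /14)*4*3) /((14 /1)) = 285 /28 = 10.18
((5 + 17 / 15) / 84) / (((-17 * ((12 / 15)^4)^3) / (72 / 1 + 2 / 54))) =-2184326171875 / 485146755072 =-4.50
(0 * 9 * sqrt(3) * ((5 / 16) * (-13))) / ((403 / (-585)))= 0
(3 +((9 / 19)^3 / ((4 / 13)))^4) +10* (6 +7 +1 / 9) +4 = 138.13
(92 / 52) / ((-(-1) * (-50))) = -23 / 650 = -0.04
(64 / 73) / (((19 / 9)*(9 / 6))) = 384 / 1387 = 0.28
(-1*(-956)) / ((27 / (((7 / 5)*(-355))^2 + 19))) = 236158768 / 27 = 8746621.04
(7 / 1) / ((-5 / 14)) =-19.60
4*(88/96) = 11/3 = 3.67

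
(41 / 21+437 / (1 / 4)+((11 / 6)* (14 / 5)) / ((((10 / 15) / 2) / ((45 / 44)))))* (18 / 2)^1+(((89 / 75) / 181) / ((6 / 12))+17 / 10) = 15893.03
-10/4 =-5/2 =-2.50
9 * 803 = 7227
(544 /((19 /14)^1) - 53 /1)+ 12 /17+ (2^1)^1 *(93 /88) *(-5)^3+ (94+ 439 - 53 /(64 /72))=15852589 /28424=557.72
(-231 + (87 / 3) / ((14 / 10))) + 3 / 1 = -1451 / 7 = -207.29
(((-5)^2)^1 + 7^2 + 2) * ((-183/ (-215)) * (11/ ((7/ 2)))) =305976/ 1505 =203.31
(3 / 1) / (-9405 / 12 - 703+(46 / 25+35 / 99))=-29700 / 14697109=-0.00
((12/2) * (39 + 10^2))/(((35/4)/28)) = 13344/5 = 2668.80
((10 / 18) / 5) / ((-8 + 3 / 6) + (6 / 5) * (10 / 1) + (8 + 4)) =2 / 297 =0.01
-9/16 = -0.56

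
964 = 964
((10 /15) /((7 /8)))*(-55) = -880 /21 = -41.90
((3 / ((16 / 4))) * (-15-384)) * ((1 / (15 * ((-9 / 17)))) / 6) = 2261 / 360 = 6.28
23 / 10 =2.30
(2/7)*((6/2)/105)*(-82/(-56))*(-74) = -1517/1715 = -0.88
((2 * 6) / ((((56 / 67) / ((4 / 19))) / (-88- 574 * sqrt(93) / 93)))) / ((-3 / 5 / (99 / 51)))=604340 * sqrt(93) / 10013 + 1945680 / 2261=1442.59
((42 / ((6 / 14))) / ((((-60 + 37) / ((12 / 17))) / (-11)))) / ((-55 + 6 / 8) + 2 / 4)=-51744 / 84065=-0.62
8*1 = 8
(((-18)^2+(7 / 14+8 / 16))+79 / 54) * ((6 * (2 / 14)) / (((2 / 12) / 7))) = 35258 / 3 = 11752.67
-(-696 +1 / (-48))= 33409 / 48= 696.02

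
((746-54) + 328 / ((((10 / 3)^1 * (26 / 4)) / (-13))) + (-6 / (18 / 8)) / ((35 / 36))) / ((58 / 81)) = 698058 / 1015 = 687.74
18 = 18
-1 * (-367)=367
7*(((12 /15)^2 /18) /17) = 56 /3825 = 0.01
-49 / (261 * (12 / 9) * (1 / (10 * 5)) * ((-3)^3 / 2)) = 1225 / 2349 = 0.52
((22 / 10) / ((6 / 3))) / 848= 11 / 8480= 0.00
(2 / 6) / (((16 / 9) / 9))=27 / 16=1.69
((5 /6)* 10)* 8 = 200 /3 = 66.67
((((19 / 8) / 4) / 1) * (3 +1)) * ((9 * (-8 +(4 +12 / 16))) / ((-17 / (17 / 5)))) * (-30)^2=12504.38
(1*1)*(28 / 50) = 14 / 25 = 0.56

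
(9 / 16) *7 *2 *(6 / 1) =189 / 4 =47.25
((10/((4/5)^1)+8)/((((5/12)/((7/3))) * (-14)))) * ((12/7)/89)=-492/3115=-0.16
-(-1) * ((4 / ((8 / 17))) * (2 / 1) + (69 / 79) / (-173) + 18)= 478276 / 13667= 34.99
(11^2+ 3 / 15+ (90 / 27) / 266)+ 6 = 253789 / 1995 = 127.21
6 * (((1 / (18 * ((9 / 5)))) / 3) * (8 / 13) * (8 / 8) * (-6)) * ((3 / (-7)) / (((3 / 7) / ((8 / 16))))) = 40 / 351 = 0.11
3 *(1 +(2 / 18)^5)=59050 / 19683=3.00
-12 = -12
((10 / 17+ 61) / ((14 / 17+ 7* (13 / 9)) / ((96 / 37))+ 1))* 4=3618432 / 76589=47.24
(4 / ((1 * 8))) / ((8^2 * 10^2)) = 1 / 12800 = 0.00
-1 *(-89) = 89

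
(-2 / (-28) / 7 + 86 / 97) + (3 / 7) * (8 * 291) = 9492797 / 9506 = 998.61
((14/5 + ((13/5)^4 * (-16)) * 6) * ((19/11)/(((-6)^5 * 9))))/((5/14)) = 182217049/601425000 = 0.30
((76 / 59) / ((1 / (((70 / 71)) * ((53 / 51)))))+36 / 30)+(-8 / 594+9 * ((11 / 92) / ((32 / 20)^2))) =1822334195203 / 622663683840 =2.93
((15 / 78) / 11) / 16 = 5 / 4576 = 0.00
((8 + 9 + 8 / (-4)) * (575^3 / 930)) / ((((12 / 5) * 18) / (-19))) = -18060390625 / 13392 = -1348595.48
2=2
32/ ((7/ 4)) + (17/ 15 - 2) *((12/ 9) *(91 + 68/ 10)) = -49732/ 525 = -94.73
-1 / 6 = -0.17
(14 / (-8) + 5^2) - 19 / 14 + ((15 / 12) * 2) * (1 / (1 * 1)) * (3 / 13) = 8179 / 364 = 22.47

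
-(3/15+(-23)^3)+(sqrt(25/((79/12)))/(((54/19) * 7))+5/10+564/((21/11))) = 95 * sqrt(237)/14931+872391/70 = 12462.83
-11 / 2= -5.50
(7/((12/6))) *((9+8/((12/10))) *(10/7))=235/3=78.33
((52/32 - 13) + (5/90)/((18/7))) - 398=-409.35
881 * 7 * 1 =6167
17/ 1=17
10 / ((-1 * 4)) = -5 / 2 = -2.50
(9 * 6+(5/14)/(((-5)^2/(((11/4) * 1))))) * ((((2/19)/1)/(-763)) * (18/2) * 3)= -408537/2029580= -0.20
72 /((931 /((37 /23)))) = 2664 /21413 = 0.12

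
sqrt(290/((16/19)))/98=sqrt(5510)/392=0.19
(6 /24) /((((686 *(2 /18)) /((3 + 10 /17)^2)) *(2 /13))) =435357 /1586032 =0.27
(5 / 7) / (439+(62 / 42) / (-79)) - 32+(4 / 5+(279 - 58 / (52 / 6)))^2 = 45880763972141 / 615388150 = 74555.81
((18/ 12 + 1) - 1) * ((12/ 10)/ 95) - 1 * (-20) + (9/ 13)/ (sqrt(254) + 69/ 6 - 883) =20.02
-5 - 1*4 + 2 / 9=-79 / 9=-8.78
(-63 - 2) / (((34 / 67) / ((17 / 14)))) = -4355 / 28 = -155.54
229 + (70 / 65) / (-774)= 1152092 / 5031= 229.00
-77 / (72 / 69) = -1771 / 24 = -73.79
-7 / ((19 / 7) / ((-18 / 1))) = 46.42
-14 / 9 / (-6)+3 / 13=172 / 351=0.49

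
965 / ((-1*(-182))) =965 / 182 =5.30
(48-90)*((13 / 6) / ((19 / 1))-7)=5495 / 19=289.21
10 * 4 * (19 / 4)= 190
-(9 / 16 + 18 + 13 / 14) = -2183 / 112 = -19.49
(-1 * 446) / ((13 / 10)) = -343.08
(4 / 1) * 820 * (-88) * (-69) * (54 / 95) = 215094528 / 19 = 11320764.63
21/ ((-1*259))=-3/ 37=-0.08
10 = 10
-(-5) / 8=5 / 8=0.62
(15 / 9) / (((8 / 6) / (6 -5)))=5 / 4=1.25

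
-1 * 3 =-3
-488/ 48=-10.17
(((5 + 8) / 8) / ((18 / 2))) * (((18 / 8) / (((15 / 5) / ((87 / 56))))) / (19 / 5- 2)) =1885 / 16128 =0.12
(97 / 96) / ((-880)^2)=97 / 74342400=0.00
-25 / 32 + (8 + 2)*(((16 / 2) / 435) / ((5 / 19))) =-0.08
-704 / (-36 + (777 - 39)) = -352 / 351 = -1.00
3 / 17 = 0.18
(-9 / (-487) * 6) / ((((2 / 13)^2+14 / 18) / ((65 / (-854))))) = -0.01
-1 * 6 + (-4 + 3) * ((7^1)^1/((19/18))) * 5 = -744/19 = -39.16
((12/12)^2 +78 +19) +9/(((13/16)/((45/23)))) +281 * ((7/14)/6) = 513403/3588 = 143.09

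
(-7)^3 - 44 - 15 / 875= -67728 / 175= -387.02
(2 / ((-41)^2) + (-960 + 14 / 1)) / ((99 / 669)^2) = -43198.87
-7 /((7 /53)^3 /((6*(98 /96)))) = -148877 /8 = -18609.62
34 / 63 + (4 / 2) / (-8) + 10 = 2593 / 252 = 10.29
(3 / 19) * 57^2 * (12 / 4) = 1539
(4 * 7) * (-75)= -2100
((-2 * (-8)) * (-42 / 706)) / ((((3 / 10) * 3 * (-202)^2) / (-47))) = 13160 / 10802859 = 0.00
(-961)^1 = -961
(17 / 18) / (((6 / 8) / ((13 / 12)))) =221 / 162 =1.36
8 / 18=4 / 9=0.44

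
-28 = -28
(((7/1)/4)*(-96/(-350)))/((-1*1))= -12/25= -0.48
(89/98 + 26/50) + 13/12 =36919/14700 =2.51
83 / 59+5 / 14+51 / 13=61067 / 10738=5.69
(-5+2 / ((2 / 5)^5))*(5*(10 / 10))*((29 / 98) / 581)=63075 / 130144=0.48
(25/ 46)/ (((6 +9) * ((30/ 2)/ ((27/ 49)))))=3/ 2254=0.00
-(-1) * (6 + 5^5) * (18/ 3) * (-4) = -75144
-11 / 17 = -0.65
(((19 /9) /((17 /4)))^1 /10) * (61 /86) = 1159 /32895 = 0.04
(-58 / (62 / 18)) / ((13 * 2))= -261 / 403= -0.65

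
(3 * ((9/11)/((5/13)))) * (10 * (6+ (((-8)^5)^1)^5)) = -26520810167795927520112524/11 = -2410982742526902501828411.00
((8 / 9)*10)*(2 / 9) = 160 / 81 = 1.98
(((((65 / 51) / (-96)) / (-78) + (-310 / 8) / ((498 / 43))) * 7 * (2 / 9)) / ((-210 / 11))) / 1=17946599 / 65831616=0.27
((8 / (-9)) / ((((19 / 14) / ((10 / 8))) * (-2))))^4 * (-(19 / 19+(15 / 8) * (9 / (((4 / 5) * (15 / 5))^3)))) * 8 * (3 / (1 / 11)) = -6256105625 / 380016036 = -16.46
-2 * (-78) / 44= 39 / 11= 3.55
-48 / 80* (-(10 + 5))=9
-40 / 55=-8 / 11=-0.73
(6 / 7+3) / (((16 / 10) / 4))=135 / 14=9.64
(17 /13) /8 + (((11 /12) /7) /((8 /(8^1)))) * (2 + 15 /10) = 97 /156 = 0.62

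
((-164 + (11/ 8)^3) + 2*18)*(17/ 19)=-1091485/ 9728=-112.20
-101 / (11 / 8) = -808 / 11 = -73.45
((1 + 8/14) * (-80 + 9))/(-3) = 781/21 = 37.19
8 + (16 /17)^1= 152 /17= 8.94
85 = 85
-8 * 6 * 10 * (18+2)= -9600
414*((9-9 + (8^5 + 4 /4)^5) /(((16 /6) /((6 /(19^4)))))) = 70392890180009461174863687 /260642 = 270075007788497100140.67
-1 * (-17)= 17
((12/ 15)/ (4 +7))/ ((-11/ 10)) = -8/ 121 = -0.07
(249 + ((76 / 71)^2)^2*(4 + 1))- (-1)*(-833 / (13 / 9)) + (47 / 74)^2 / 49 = -28464480722073603 / 88641330604372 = -321.12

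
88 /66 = 4 /3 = 1.33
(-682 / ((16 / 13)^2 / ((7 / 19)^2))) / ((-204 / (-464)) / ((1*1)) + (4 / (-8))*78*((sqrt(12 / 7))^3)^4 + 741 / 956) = 2302614857341799 / 37250477694909504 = 0.06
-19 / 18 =-1.06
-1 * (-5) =5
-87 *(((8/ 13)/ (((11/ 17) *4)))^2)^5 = -179600864603200512/ 3575694237941010577249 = -0.00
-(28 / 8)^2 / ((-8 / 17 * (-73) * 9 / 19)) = -15827 / 21024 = -0.75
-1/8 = -0.12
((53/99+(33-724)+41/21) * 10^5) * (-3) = 47713900000/231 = 206553679.65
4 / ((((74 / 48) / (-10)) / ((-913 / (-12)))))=-73040 / 37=-1974.05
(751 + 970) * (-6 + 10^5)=172089674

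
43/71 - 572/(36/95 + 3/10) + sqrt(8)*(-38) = -7710733/9159 - 76*sqrt(2) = -949.36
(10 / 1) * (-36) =-360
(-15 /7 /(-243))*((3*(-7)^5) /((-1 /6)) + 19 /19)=1512635 /567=2667.79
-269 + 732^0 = -268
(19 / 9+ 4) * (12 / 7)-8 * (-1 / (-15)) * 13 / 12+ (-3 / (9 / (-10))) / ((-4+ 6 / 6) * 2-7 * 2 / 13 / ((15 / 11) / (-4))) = 761311 / 87255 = 8.73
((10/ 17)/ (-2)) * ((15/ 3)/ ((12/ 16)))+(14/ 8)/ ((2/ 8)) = 5.04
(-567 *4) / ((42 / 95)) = -5130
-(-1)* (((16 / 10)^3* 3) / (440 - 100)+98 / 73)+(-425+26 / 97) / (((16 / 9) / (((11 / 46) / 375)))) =67902067309 / 55373420000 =1.23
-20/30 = -2/3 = -0.67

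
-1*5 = -5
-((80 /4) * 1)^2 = -400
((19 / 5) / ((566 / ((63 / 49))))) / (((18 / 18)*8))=171 / 158480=0.00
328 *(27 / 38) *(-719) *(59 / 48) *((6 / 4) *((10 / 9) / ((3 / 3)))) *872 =-5687383470 / 19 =-299335972.11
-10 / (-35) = 2 / 7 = 0.29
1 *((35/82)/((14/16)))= 20/41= 0.49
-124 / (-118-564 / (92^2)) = 1.05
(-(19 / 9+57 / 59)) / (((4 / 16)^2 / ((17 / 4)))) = -111112 / 531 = -209.25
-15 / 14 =-1.07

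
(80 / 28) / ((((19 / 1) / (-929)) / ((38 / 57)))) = -37160 / 399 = -93.13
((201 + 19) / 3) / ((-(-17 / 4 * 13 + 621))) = -880 / 6789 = -0.13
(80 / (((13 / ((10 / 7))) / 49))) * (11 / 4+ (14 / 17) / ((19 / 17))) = 371000 / 247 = 1502.02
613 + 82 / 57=35023 / 57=614.44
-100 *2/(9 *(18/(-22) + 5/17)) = 18700/441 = 42.40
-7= -7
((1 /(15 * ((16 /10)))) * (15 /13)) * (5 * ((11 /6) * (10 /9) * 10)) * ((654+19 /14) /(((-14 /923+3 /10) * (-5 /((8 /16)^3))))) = -407140625 /1445472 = -281.67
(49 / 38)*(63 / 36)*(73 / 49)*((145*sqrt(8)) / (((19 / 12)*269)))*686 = 152487510*sqrt(2) / 97109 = 2220.70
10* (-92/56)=-115/7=-16.43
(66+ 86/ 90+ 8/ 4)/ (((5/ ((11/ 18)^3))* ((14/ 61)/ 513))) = 4786777787/ 680400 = 7035.24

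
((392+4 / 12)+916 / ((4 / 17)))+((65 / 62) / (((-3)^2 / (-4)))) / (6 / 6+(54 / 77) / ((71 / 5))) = 6858492386 / 1600623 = 4284.89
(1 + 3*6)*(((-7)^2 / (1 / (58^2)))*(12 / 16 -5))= -13310507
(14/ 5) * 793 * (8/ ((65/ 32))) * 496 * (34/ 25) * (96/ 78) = 58990002176/ 8125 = 7260307.96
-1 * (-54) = 54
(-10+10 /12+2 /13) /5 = -703 /390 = -1.80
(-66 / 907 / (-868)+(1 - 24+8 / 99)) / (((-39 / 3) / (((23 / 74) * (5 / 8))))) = 102713555825 / 299914366752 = 0.34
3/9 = 1/3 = 0.33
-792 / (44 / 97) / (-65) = 1746 / 65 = 26.86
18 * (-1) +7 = -11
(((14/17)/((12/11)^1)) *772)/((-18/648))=-356664/17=-20980.24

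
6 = 6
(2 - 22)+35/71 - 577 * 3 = -124286/71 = -1750.51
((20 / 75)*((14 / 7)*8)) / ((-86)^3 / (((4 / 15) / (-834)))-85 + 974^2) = 64 / 29853205965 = 0.00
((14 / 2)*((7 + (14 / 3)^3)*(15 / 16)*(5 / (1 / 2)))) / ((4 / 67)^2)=2304091475 / 1152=2000079.41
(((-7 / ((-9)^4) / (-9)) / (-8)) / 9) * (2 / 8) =-7 / 17006112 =-0.00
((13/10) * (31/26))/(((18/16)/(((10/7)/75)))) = 124/4725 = 0.03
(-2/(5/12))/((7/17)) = -408/35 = -11.66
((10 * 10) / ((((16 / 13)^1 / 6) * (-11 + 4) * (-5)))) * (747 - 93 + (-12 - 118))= 51090 / 7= 7298.57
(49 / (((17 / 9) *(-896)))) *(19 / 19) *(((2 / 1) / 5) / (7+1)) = -0.00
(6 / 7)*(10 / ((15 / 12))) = 48 / 7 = 6.86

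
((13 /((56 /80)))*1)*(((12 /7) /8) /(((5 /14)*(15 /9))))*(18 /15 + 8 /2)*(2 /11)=12168 /1925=6.32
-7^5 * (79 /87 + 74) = -109531219 /87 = -1258979.53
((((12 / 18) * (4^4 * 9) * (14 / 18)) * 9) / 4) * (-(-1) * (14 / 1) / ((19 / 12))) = 451584 / 19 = 23767.58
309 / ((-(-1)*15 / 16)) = 1648 / 5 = 329.60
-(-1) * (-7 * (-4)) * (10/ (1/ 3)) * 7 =5880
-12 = -12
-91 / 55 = -1.65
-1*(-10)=10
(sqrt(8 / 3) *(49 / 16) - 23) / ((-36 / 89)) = 2047 / 36 - 4361 *sqrt(6) / 864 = 44.50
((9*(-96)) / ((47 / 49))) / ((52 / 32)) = -338688 / 611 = -554.32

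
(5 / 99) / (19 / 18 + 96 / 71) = 710 / 33847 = 0.02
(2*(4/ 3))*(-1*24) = -64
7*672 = 4704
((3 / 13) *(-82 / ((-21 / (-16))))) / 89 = -1312 / 8099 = -0.16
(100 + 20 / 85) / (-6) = -284 / 17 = -16.71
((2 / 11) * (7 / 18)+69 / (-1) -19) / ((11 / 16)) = -139280 / 1089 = -127.90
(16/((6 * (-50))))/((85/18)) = -0.01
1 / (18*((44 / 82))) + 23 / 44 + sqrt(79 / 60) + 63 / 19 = sqrt(1185) / 30 + 7415 / 1881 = 5.09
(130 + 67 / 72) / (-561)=-857 / 3672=-0.23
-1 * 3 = -3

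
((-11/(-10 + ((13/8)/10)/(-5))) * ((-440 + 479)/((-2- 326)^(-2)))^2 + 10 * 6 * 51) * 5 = 387299797389270900/4013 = 96511287662414.88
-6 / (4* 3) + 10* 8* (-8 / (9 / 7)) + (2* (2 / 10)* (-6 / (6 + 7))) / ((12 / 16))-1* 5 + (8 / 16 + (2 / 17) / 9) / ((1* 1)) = -555827 / 1105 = -503.01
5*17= 85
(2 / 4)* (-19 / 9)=-19 / 18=-1.06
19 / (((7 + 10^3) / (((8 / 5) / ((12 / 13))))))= 26 / 795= 0.03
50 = 50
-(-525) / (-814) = -525 / 814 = -0.64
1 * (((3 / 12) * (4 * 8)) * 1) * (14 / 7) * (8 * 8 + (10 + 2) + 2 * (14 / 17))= 21120 / 17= 1242.35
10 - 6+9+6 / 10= 68 / 5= 13.60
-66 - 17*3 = -117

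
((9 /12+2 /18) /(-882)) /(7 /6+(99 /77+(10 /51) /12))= -527 /1332576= -0.00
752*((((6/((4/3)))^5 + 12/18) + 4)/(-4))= -8346965/24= -347790.21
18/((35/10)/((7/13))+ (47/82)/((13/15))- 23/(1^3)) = -533/469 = -1.14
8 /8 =1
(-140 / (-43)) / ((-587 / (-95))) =0.53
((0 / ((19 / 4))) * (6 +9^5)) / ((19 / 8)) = 0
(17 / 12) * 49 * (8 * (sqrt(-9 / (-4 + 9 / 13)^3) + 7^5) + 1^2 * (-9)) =21658 * sqrt(559) / 1849 + 111994351 / 12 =9333139.52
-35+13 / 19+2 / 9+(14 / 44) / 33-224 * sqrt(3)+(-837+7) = -35757521 / 41382-224 * sqrt(3) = -1252.06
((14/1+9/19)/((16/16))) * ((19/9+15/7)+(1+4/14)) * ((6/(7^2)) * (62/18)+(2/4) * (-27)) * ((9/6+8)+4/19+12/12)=-150192717125/13372884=-11231.14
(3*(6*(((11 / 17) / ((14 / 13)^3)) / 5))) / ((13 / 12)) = 50193 / 29155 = 1.72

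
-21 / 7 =-3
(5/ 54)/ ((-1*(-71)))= 5/ 3834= 0.00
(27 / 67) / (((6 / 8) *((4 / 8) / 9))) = 648 / 67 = 9.67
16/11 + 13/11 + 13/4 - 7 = -49/44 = -1.11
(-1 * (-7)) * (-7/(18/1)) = -49/18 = -2.72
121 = 121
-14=-14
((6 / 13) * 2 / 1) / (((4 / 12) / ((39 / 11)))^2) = 104.43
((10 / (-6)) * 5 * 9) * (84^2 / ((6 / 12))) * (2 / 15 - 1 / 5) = 70560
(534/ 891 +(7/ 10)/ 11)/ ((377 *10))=179/ 1017900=0.00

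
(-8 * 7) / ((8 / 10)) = -70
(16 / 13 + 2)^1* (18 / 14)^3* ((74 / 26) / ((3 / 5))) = 269730 / 8281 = 32.57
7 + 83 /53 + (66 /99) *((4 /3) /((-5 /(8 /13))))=262198 /31005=8.46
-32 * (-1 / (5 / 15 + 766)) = 96 / 2299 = 0.04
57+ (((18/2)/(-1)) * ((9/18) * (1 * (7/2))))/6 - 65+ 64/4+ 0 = 43/8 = 5.38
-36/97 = -0.37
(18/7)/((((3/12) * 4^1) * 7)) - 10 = -472/49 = -9.63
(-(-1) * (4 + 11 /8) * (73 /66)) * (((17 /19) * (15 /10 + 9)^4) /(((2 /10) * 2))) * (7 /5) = 24215542407 /107008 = 226296.56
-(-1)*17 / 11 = 17 / 11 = 1.55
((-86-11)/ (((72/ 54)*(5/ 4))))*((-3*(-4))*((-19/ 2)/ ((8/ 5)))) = 16587/ 4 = 4146.75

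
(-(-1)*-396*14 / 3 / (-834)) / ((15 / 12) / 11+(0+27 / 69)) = 44528 / 10147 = 4.39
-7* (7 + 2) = -63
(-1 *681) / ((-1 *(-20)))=-681 / 20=-34.05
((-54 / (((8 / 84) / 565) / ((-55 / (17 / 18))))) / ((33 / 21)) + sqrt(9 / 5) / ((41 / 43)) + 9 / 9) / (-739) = -201823667 / 12563 - 129 * sqrt(5) / 151495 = -16064.93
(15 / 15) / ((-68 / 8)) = -2 / 17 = -0.12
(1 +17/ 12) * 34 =493/ 6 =82.17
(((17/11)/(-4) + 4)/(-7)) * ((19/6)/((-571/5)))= 5035/351736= 0.01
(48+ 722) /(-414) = -1.86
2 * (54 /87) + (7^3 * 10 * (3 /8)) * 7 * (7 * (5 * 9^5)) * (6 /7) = 925092634797 /58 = 15949873013.74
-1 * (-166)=166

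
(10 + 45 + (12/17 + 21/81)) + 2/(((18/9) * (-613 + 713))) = 2569259/45900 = 55.98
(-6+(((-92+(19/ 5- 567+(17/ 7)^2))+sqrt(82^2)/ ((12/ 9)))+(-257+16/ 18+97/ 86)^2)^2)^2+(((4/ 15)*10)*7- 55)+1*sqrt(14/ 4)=sqrt(14)/ 2+7996642333584707063516413947330241291975778814525121/ 464079113569781073639055539360000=17231204981566779950.93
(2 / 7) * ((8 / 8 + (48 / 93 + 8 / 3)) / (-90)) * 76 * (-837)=29564 / 35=844.69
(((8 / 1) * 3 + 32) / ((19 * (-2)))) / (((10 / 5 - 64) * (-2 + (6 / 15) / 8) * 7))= -40 / 22971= -0.00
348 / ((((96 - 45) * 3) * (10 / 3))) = 58 / 85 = 0.68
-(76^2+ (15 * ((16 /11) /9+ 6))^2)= -14318.24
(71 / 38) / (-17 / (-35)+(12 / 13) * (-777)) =-32305 / 12392522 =-0.00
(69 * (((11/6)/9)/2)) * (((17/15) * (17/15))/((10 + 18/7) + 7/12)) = 0.69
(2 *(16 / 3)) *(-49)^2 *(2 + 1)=76832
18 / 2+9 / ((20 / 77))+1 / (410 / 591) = 7395 / 164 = 45.09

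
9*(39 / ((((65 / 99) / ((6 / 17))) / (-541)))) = -8676558 / 85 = -102077.15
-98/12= -49/6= -8.17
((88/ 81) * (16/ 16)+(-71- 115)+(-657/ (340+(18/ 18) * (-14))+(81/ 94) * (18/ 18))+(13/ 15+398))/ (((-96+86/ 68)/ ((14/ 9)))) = -314280866396/ 89944315245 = -3.49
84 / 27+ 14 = 17.11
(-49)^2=2401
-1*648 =-648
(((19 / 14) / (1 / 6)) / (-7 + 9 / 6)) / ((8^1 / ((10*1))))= -285 / 154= -1.85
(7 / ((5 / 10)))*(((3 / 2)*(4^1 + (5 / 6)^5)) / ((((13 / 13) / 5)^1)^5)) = 288873.22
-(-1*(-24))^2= -576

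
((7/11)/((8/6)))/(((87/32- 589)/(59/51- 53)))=148064/3508307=0.04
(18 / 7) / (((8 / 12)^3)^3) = 177147 / 1792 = 98.85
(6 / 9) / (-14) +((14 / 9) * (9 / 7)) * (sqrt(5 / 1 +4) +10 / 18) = 445 / 63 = 7.06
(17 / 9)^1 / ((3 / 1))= 17 / 27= 0.63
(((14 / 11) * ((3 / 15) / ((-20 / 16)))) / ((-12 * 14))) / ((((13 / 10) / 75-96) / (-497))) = 0.01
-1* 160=-160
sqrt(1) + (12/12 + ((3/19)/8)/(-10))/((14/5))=5773/4256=1.36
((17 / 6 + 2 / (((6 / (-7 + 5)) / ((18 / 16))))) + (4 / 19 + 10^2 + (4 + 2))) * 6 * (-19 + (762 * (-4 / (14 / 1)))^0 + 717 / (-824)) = -383920359 / 31312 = -12261.13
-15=-15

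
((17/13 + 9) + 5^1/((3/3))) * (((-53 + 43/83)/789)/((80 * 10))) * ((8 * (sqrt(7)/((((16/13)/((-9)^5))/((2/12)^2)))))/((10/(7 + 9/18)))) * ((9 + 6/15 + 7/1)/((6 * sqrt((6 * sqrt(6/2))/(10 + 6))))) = 6477275079 * sqrt(14) * 3^(1/4)/349264000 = 91.32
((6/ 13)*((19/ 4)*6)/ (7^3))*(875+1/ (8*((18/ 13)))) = 33.56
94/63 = 1.49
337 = 337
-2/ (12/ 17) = -17/ 6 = -2.83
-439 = -439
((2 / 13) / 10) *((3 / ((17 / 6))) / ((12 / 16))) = 24 / 1105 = 0.02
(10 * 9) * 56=5040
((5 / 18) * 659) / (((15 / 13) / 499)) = 4274933 / 54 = 79165.43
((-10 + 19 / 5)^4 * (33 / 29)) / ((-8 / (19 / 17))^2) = 11001905673 / 335240000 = 32.82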